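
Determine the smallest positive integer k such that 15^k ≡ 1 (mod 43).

21

Since 15 ∈ (Z/43Z)^×, its order divides φ(43) = 43 − 1 = 42 = 2 · 3 · 7.
Divisors of 42: 1, 2, 3, 6, 7, 14, 21, 42.
Check 15^d mod 43 for each divisor in increasing order:
15^1 ≡ 15 (mod 43)
15^2 ≡ 10 (mod 43)
15^3 ≡ 21 (mod 43)
15^6 ≡ 11 (mod 43)
15^7 ≡ 36 (mod 43)
15^14 ≡ 6 (mod 43)
15^21 ≡ 1 (mod 43) ✓
Therefore the multiplicative order of 15 modulo 43 is 21.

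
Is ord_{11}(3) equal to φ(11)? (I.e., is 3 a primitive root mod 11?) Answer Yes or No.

φ(11) = 11 − 1 = 10 = 2 · 5.
An element g generates (Z/11Z)^× iff g^(10/q) ≢ 1 (mod 11) for each prime q ∈ {2, 5}.
3^5 ≡ 1 (mod 11)  [q = 2: ≡ 1 ✗]
3^2 ≡ 9 (mod 11)  [q = 5: ≢ 1 ✓]
The check at q = 2 fails, so 3 generates a proper subgroup.

No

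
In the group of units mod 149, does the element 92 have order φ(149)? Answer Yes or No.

Yes

φ(149) = 149 − 1 = 148 = 2^2 · 37.
It suffices to check that the order of 92 is not a proper divisor of 148: compute 92^(148/q) for q ∈ {2, 37}.
92^74 ≡ 148 (mod 149)  [q = 2: ≢ 1 ✓]
92^4 ≡ 96 (mod 149)  [q = 37: ≢ 1 ✓]
None equal 1, so ord_149(92) = 148: 92 is a primitive root.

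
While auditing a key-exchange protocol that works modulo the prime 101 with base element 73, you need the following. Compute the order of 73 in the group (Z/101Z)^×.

ord(73) | φ(101) = 101 − 1 = 100 = 2^2 · 5^2.
Divisors of 100: 1, 2, 4, 5, 10, 20, 25, 50, 100.
Check 73^d mod 101 for each divisor in increasing order:
73^1 ≡ 73
73^2 ≡ 77
73^4 ≡ 71
73^5 ≡ 32
73^10 ≡ 14
73^20 ≡ 95
73^25 ≡ 10
73^50 ≡ 100
73^100 ≡ 1
Hence ord(73) = 100.

100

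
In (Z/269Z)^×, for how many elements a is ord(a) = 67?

66

φ(269) = 269 − 1 = 268 = 2^2 · 67.
(Z/269Z)^× is cyclic (|G| = 268); a cyclic group of order m has exactly φ(d) elements of each order d | m, and none otherwise.
67 | 268, and φ(67) = 67 − 1 = 66.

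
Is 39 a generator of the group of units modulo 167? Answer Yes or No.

φ(167) = 167 − 1 = 166 = 2 · 83.
39 is a primitive root mod 167 iff 39^(φ(167)/q) ≢ 1 for every prime q | φ(167), i.e. q ∈ {2, 83}.
39^83 ≡ 166 (mod 167)  [q = 2: ≢ 1 ✓]
39^2 ≡ 18 (mod 167)  [q = 83: ≢ 1 ✓]
All checks pass, so 39 has order 166 and is a primitive root modulo 167.

Yes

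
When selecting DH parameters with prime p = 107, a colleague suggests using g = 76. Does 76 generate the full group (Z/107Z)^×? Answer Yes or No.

φ(107) = 107 − 1 = 106 = 2 · 53.
An element g generates (Z/107Z)^× iff g^(106/q) ≢ 1 (mod 107) for each prime q ∈ {2, 53}.
76^53 ≡ 1 (mod 107)  [q = 2: ≡ 1 ✗]
76^2 ≡ 105 (mod 107)  [q = 53: ≢ 1 ✓]
The check at q = 2 fails, so 76 generates a proper subgroup.

No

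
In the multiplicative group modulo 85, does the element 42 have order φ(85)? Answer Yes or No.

No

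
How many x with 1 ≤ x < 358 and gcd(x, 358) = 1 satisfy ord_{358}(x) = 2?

1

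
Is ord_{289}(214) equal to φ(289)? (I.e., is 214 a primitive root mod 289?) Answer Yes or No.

φ(289) = φ(17^2) = 17·(17−1) = 272 = 2^4 · 17.
An element g generates (Z/289Z)^× iff g^(272/q) ≢ 1 (mod 289) for each prime q ∈ {2, 17}.
214^136 ≡ 288 (mod 289)  [q = 2: ≢ 1 ✓]
214^16 ≡ 1 (mod 289)  [q = 17: ≡ 1 ✗]
Since 214^16 ≡ 1, the order of 214 divides 16 < 272, so 214 is not a primitive root.

No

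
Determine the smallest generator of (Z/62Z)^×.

3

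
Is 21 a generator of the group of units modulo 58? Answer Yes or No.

Yes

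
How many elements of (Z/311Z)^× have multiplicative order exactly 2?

1

φ(311) = 311 − 1 = 310 = 2 · 5 · 31.
Since (Z/311Z)^× is cyclic of order 310, the number of elements of order d is φ(d) when d | 310 and 0 otherwise.
2 | 310, and φ(2) = 2 − 1 = 1.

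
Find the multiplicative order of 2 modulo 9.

6

The order of 2 must divide φ(9) = φ(3^2) = 3·(3−1) = 6 = 2 · 3.
Divisors of 6: 1, 2, 3, 6.
Test each divisor d:
2^1 ≡ 2 (mod 9)
2^2 ≡ 4 (mod 9)
2^3 ≡ 8 (mod 9)
2^6 ≡ 1 (mod 9) ✓
The smallest such exponent is 6, so the order of 2 is 6.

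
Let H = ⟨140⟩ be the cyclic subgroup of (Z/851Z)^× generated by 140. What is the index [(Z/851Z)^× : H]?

6

Since 140 ∈ (Z/851Z)^×, its order divides φ(851) = φ(23·37) = (23−1)·(37−1) = 22·36 = 792 = 2^3 · 3^2 · 11.
Divisors of 792: 1, 2, 3, 4, 6, 8, 9, 11, 12, 18, 22, 24, 33, 36, 44, 66, 72, 88, 99, 132, 198, 264, 396, 792.
Check 140^d mod 851 for each divisor in increasing order:
140^1 ≡ 140
140^2 ≡ 27
140^3 ≡ 376
140^4 ≡ 729
140^6 ≡ 110
140^8 ≡ 417
140^9 ≡ 512
140^11 ≡ 208
140^12 ≡ 186
140^18 ≡ 36
140^22 ≡ 714
140^24 ≡ 556
140^33 ≡ 438
140^36 ≡ 445
140^44 ≡ 47
140^66 ≡ 369
140^72 ≡ 593
140^88 ≡ 507
140^99 ≡ 783
140^132 ≡ 1
Thus |⟨140⟩| = ord(140) = 132.
The index is φ(851) / ord(140) = 792 / 132 = 6.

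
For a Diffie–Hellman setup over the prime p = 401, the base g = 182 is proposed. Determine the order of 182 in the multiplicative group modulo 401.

400

By Lagrange's theorem, ord_401(182) divides φ(401) = 401 − 1 = 400 = 2^4 · 5^2.
Divisors of 400: 1, 2, 4, 5, 8, 10, 16, 20, 25, 40, 50, 80, 100, 200, 400.
Compute 182^d (mod 401) for the divisors d until we hit 1:
182^1 ≡ 182 (mod 401)
182^2 ≡ 242 (mod 401)
182^4 ≡ 18 (mod 401)
182^5 ≡ 68 (mod 401)
182^8 ≡ 324 (mod 401)
182^10 ≡ 213 (mod 401)
182^16 ≡ 315 (mod 401)
182^20 ≡ 56 (mod 401)
182^25 ≡ 199 (mod 401)
182^40 ≡ 329 (mod 401)
182^50 ≡ 303 (mod 401)
182^80 ≡ 372 (mod 401)
182^100 ≡ 381 (mod 401)
182^200 ≡ 400 (mod 401)
182^400 ≡ 1 (mod 401) ✓
The smallest such exponent is 400, so the order of 182 is 400.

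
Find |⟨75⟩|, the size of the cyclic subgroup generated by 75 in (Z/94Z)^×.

23

Since 75 ∈ (Z/94Z)^×, its order divides φ(94) = φ(2)·φ(47) = 1·46 = 46 = 2 · 23.
Divisors of 46: 1, 2, 23, 46.
Check 75^d mod 94 for each divisor in increasing order:
75^1 ≡ 75 (mod 94)
75^2 ≡ 79 (mod 94)
75^23 ≡ 1 (mod 94) ✓
The smallest such exponent is 23, so the order of 75 is 23.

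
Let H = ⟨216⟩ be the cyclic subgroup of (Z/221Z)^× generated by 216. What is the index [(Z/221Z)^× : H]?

12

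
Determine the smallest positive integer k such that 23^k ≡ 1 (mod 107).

53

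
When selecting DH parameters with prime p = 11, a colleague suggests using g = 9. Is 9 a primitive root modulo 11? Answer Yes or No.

No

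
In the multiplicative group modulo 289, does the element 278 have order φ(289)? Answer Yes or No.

Yes

φ(289) = φ(17^2) = 17·(17−1) = 272 = 2^4 · 17.
It suffices to check that the order of 278 is not a proper divisor of 272: compute 278^(272/q) for q ∈ {2, 17}.
278^136 ≡ 288 (mod 289)  [q = 2: ≢ 1 ✓]
278^16 ≡ 154 (mod 289)  [q = 17: ≢ 1 ✓]
None equal 1, so ord_289(278) = 272: 278 is a primitive root.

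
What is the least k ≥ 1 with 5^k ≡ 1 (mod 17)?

By Lagrange's theorem, ord_17(5) divides φ(17) = 17 − 1 = 16 = 2^4.
Divisors of 16: 1, 2, 4, 8, 16.
Check 5^d mod 17 for each divisor in increasing order:
5^1 ≡ 5
5^2 ≡ 8
5^4 ≡ 13
5^8 ≡ 16
5^16 ≡ 1
Hence ord(5) = 16.

16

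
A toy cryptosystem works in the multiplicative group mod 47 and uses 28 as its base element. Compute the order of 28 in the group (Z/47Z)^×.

Since 28 ∈ (Z/47Z)^×, its order divides φ(47) = 47 − 1 = 46 = 2 · 23.
Divisors of 46: 1, 2, 23, 46.
Compute 28^d (mod 47) for the divisors d until we hit 1:
28^1 ≡ 28 (mod 47)
28^2 ≡ 32 (mod 47)
28^23 ≡ 1 (mod 47) ✓
Hence ord(28) = 23.

23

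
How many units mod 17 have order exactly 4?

φ(17) = 17 − 1 = 16 = 2^4.
(Z/17Z)^× is cyclic (|G| = 16); a cyclic group of order m has exactly φ(d) elements of each order d | m, and none otherwise.
4 = 2^2 divides 16, and φ(4) = 2.

2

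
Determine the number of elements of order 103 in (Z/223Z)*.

φ(223) = 223 − 1 = 222 = 2 · 3 · 37.
(Z/223Z)^× is cyclic (|G| = 222); a cyclic group of order m has exactly φ(d) elements of each order d | m, and none otherwise.
Since 103 ∤ 222, the count is 0.

0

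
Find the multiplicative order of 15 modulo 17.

8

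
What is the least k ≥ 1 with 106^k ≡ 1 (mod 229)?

76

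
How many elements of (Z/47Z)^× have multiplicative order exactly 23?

22

φ(47) = 47 − 1 = 46 = 2 · 23.
In a cyclic group of order 46, there are φ(d) elements of order d for each divisor d of 46, and zero for non-divisors.
23 | 46, and φ(23) = 23 − 1 = 22.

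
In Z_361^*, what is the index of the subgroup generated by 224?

By Lagrange's theorem, ord_361(224) divides φ(361) = φ(19^2) = 19·(19−1) = 342 = 2 · 3^2 · 19.
Divisors of 342: 1, 2, 3, 6, 9, 18, 19, 38, 57, 114, 171, 342.
Check 224^d mod 361 for each divisor in increasing order:
224^1 ≡ 224 (mod 361)
224^2 ≡ 358 (mod 361)
224^3 ≡ 50 (mod 361)
224^6 ≡ 334 (mod 361)
224^9 ≡ 94 (mod 361)
224^18 ≡ 172 (mod 361)
224^19 ≡ 262 (mod 361)
224^38 ≡ 54 (mod 361)
224^57 ≡ 69 (mod 361)
224^114 ≡ 68 (mod 361)
224^171 ≡ 360 (mod 361)
224^342 ≡ 1 (mod 361) ✓
So ord_361(224) = 342, hence |⟨224⟩| = 342.
The index is φ(361) / ord(224) = 342 / 342 = 1.

1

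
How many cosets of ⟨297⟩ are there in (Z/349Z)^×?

3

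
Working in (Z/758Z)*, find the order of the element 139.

ord(139) | φ(758) = φ(2)·φ(379) = 1·378 = 378 = 2 · 3^3 · 7.
Divisors of 378: 1, 2, 3, 6, 7, 9, 14, 18, 21, 27, 42, 54, 63, 126, 189, 378.
Check 139^d mod 758 for each divisor in increasing order:
139^1 ≡ 139 (mod 758)
139^2 ≡ 371 (mod 758)
139^3 ≡ 25 (mod 758)
139^6 ≡ 625 (mod 758)
139^7 ≡ 463 (mod 758)
139^9 ≡ 465 (mod 758)
139^14 ≡ 613 (mod 758)
139^18 ≡ 195 (mod 758)
139^21 ≡ 327 (mod 758)
139^27 ≡ 473 (mod 758)
139^42 ≡ 51 (mod 758)
139^54 ≡ 119 (mod 758)
139^63 ≡ 1 (mod 758) ✓
The smallest such exponent is 63, so the order of 139 is 63.

63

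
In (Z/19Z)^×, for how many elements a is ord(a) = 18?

6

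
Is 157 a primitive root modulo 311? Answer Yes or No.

No

φ(311) = 311 − 1 = 310 = 2 · 5 · 31.
Test 157^(310/q) mod 311 for each prime factor q of 310:
157^155 ≡ 1 (mod 311)  [q = 2: ≡ 1 ✗]
157^62 ≡ 52 (mod 311)  [q = 5: ≢ 1 ✓]
157^10 ≡ 126 (mod 311)  [q = 31: ≢ 1 ✓]
Since 157^155 ≡ 1, the order of 157 divides 155 < 310, so 157 is not a primitive root.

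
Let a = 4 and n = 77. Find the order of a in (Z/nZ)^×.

15

ord(4) | φ(77) = φ(7·11) = (7−1)·(11−1) = 6·10 = 60 = 2^2 · 3 · 5.
Divisors of 60: 1, 2, 3, 4, 5, 6, 10, 12, 15, 20, 30, 60.
Compute 4^d (mod 77) for the divisors d until we hit 1:
4^1 ≡ 4
4^2 ≡ 16
4^3 ≡ 64
4^4 ≡ 25
4^5 ≡ 23
4^6 ≡ 15
4^10 ≡ 67
4^12 ≡ 71
4^15 ≡ 1
The smallest such exponent is 15, so the order of 4 is 15.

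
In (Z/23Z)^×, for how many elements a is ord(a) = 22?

φ(23) = 23 − 1 = 22 = 2 · 11.
(Z/23Z)^× is cyclic (|G| = 22); a cyclic group of order m has exactly φ(d) elements of each order d | m, and none otherwise.
22 = 2 · 11 divides 22, and φ(22) = 10.

10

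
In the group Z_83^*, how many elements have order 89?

0

φ(83) = 83 − 1 = 82 = 2 · 41.
(Z/83Z)^× is cyclic (|G| = 82); a cyclic group of order m has exactly φ(d) elements of each order d | m, and none otherwise.
89 does not divide 82, so no element of (Z/83Z)^× has order 89.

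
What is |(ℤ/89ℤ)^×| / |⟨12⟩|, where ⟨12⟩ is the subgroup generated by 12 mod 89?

11

The order of 12 must divide φ(89) = 89 − 1 = 88 = 2^3 · 11.
Divisors of 88: 1, 2, 4, 8, 11, 22, 44, 88.
Test each divisor d:
12^1 ≡ 12
12^2 ≡ 55
12^4 ≡ 88
12^8 ≡ 1
The order of 12 is 8, so the subgroup it generates has 8 elements.
The index is φ(89) / ord(12) = 88 / 8 = 11.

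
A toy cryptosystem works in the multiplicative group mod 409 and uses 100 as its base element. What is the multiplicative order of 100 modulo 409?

102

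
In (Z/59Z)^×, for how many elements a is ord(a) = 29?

φ(59) = 59 − 1 = 58 = 2 · 29.
Since (Z/59Z)^× is cyclic of order 58, the number of elements of order d is φ(d) when d | 58 and 0 otherwise.
29 | 58, and φ(29) = 29 − 1 = 28.

28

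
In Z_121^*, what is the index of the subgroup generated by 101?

1

The order of 101 must divide φ(121) = φ(11^2) = 11·(11−1) = 110 = 2 · 5 · 11.
Divisors of 110: 1, 2, 5, 10, 11, 22, 55, 110.
Evaluate successive powers at the divisors of 110:
101^1 ≡ 101 (mod 121)
101^2 ≡ 37 (mod 121)
101^5 ≡ 87 (mod 121)
101^10 ≡ 67 (mod 121)
101^11 ≡ 112 (mod 121)
101^22 ≡ 81 (mod 121)
101^55 ≡ 120 (mod 121)
101^110 ≡ 1 (mod 121) ✓
So ord_121(101) = 110, hence |⟨101⟩| = 110.
Index = |(Z/121Z)^×| / |⟨101⟩| = 110 / 110 = 1.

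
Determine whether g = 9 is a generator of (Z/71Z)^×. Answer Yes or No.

No

φ(71) = 71 − 1 = 70 = 2 · 5 · 7.
An element g generates (Z/71Z)^× iff g^(70/q) ≢ 1 (mod 71) for each prime q ∈ {2, 5, 7}.
9^35 ≡ 1 (mod 71)  [q = 2: ≡ 1 ✗]
9^14 ≡ 5 (mod 71)  [q = 5: ≢ 1 ✓]
9^10 ≡ 32 (mod 71)  [q = 7: ≢ 1 ✓]
The check at q = 2 fails, so 9 generates a proper subgroup.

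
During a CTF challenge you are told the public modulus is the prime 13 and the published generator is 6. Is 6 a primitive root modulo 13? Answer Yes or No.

φ(13) = 13 − 1 = 12 = 2^2 · 3.
Test 6^(12/q) mod 13 for each prime factor q of 12:
6^6 ≡ 12 (mod 13)  [q = 2: ≢ 1 ✓]
6^4 ≡ 9 (mod 13)  [q = 3: ≢ 1 ✓]
Every test exponent gives a nontrivial residue, hence 6 generates the full group.

Yes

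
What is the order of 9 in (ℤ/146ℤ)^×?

6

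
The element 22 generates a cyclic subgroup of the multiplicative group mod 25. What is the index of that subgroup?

Since 22 ∈ (Z/25Z)^×, its order divides φ(25) = φ(5^2) = 5·(5−1) = 20 = 2^2 · 5.
Divisors of 20: 1, 2, 4, 5, 10, 20.
Compute 22^d (mod 25) for the divisors d until we hit 1:
22^1 ≡ 22
22^2 ≡ 9
22^4 ≡ 6
22^5 ≡ 7
22^10 ≡ 24
22^20 ≡ 1
The order of 22 is 20, so the subgroup it generates has 20 elements.
[(Z/25Z)^× : ⟨22⟩] = 20/20 = 1.

1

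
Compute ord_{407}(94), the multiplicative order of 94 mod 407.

180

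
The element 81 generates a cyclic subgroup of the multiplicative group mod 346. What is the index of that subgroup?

4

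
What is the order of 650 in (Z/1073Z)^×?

36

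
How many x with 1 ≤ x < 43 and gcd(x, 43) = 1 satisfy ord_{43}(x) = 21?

12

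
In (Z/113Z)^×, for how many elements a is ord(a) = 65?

0

φ(113) = 113 − 1 = 112 = 2^4 · 7.
In a cyclic group of order 112, there are φ(d) elements of order d for each divisor d of 112, and zero for non-divisors.
Here 112 is not a multiple of 65, so there are no elements of order 65.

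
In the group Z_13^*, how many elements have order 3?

2

φ(13) = 13 − 1 = 12 = 2^2 · 3.
Since (Z/13Z)^× is cyclic of order 12, the number of elements of order d is φ(d) when d | 12 and 0 otherwise.
3 | 12, and φ(3) = 3 − 1 = 2.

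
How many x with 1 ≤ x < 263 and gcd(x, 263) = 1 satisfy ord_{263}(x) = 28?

φ(263) = 263 − 1 = 262 = 2 · 131.
In a cyclic group of order 262, there are φ(d) elements of order d for each divisor d of 262, and zero for non-divisors.
28 does not divide 262, so no element of (Z/263Z)^× has order 28.

0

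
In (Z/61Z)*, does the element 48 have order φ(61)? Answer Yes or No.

φ(61) = 61 − 1 = 60 = 2^2 · 3 · 5.
48 is a primitive root mod 61 iff 48^(φ(61)/q) ≢ 1 for every prime q | φ(61), i.e. q ∈ {2, 3, 5}.
48^30 ≡ 1 (mod 61)  [q = 2: ≡ 1 ✗]
48^20 ≡ 47 (mod 61)  [q = 3: ≢ 1 ✓]
48^12 ≡ 1 (mod 61)  [q = 5: ≡ 1 ✗]
48^30 ≡ 1 shows ord(48) | 30, strictly less than φ(61); not a primitive root.

No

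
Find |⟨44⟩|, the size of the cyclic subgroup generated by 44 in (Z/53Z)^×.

Since 44 ∈ (Z/53Z)^×, its order divides φ(53) = 53 − 1 = 52 = 2^2 · 13.
Divisors of 52: 1, 2, 4, 13, 26, 52.
Evaluate successive powers at the divisors of 52:
44^1 ≡ 44 (mod 53)
44^2 ≡ 28 (mod 53)
44^4 ≡ 42 (mod 53)
44^13 ≡ 1 (mod 53) ✓
The smallest such exponent is 13, so the order of 44 is 13.

13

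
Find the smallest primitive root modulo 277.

φ(277) = 277 − 1 = 276 = 2^2 · 3 · 23.
g is a primitive root iff g^(276/q) ≢ 1 (mod 277) for each prime q ∈ {2, 3, 23}.
g = 2: 2^138 ≡ 276; 2^92 ≡ 1 — hits 1, so not a primitive root.
g = 3: 3^138 ≡ 1 — hits 1, so not a primitive root.
g = 4: 4^138 ≡ 1 — hits 1, so not a primitive root.
g = 5: 5^138 ≡ 276; 5^92 ≡ 116; 5^12 ≡ 27 — none is 1, so 5 is a primitive root.
The smallest primitive root modulo 277 is 5.

5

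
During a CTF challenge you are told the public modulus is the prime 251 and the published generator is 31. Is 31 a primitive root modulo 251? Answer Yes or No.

No

φ(251) = 251 − 1 = 250 = 2 · 5^3.
31 is a primitive root mod 251 iff 31^(φ(251)/q) ≢ 1 for every prime q | φ(251), i.e. q ∈ {2, 5}.
31^125 ≡ 1 (mod 251)  [q = 2: ≡ 1 ✗]
31^50 ≡ 219 (mod 251)  [q = 5: ≢ 1 ✓]
Since 31^125 ≡ 1, the order of 31 divides 125 < 250, so 31 is not a primitive root.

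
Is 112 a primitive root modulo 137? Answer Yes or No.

No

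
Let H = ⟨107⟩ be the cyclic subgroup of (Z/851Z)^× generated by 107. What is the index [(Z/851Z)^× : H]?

By Lagrange's theorem, ord_851(107) divides φ(851) = φ(23·37) = (23−1)·(37−1) = 22·36 = 792 = 2^3 · 3^2 · 11.
Divisors of 792: 1, 2, 3, 4, 6, 8, 9, 11, 12, 18, 22, 24, 33, 36, 44, 66, 72, 88, 99, 132, 198, 264, 396, 792.
Evaluate successive powers at the divisors of 792:
107^1 ≡ 107 (mod 851)
107^2 ≡ 386 (mod 851)
107^3 ≡ 454 (mod 851)
107^4 ≡ 71 (mod 851)
107^6 ≡ 174 (mod 851)
107^8 ≡ 786 (mod 851)
107^9 ≡ 704 (mod 851)
107^11 ≡ 275 (mod 851)
107^12 ≡ 491 (mod 851)
107^18 ≡ 334 (mod 851)
107^22 ≡ 737 (mod 851)
107^24 ≡ 248 (mod 851)
107^33 ≡ 137 (mod 851)
107^36 ≡ 75 (mod 851)
107^44 ≡ 231 (mod 851)
107^66 ≡ 47 (mod 851)
107^72 ≡ 519 (mod 851)
107^88 ≡ 599 (mod 851)
107^99 ≡ 482 (mod 851)
107^132 ≡ 507 (mod 851)
107^198 ≡ 1 (mod 851) ✓
Thus |⟨107⟩| = ord(107) = 198.
[(Z/851Z)^× : ⟨107⟩] = 792/198 = 4.

4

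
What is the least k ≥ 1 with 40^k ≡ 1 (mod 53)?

26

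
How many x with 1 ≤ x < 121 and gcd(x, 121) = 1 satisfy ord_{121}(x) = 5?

φ(121) = φ(11^2) = 11·(11−1) = 110 = 2 · 5 · 11.
In a cyclic group of order 110, there are φ(d) elements of order d for each divisor d of 110, and zero for non-divisors.
5 | 110, and φ(5) = 5 − 1 = 4.

4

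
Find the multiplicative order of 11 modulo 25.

Since 11 ∈ (Z/25Z)^×, its order divides φ(25) = φ(5^2) = 5·(5−1) = 20 = 2^2 · 5.
Divisors of 20: 1, 2, 4, 5, 10, 20.
Test each divisor d:
11^1 ≡ 11 (mod 25)
11^2 ≡ 21 (mod 25)
11^4 ≡ 16 (mod 25)
11^5 ≡ 1 (mod 25) ✓
The smallest such exponent is 5, so the order of 11 is 5.

5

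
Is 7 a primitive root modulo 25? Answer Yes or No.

φ(25) = φ(5^2) = 5·(5−1) = 20 = 2^2 · 5.
Test 7^(20/q) mod 25 for each prime factor q of 20:
7^10 ≡ 24 (mod 25)  [q = 2: ≢ 1 ✓]
7^4 ≡ 1 (mod 25)  [q = 5: ≡ 1 ✗]
Since 7^4 ≡ 1, the order of 7 divides 4 < 20, so 7 is not a primitive root.

No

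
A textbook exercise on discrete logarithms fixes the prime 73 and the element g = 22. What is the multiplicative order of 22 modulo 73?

8

ord(22) | φ(73) = 73 − 1 = 72 = 2^3 · 3^2.
Divisors of 72: 1, 2, 3, 4, 6, 8, 9, 12, 18, 24, 36, 72.
Check 22^d mod 73 for each divisor in increasing order:
22^1 ≡ 22 (mod 73)
22^2 ≡ 46 (mod 73)
22^3 ≡ 63 (mod 73)
22^4 ≡ 72 (mod 73)
22^6 ≡ 27 (mod 73)
22^8 ≡ 1 (mod 73) ✓
Therefore the multiplicative order of 22 modulo 73 is 8.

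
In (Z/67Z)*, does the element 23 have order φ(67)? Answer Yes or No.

No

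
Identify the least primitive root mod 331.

3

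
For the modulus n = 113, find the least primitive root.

3

φ(113) = 113 − 1 = 112 = 2^4 · 7.
g is a primitive root iff g^(112/q) ≢ 1 (mod 113) for each prime q ∈ {2, 7}.
g = 2: 2^56 ≡ 1 — hits 1, so not a primitive root.
g = 3: 3^56 ≡ 112; 3^16 ≡ 49 — none is 1, so 3 is a primitive root.
Hence the least primitive root of 113 is 3.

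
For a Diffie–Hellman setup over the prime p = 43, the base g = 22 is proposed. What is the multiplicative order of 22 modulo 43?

14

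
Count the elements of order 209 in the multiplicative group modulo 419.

φ(419) = 419 − 1 = 418 = 2 · 11 · 19.
(Z/419Z)^× is cyclic (|G| = 418); a cyclic group of order m has exactly φ(d) elements of each order d | m, and none otherwise.
209 = 11 · 19 divides 418, and φ(209) = 180.

180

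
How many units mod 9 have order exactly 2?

φ(9) = φ(3^2) = 3·(3−1) = 6 = 2 · 3.
In a cyclic group of order 6, there are φ(d) elements of order d for each divisor d of 6, and zero for non-divisors.
2 | 6, and φ(2) = 2 − 1 = 1.

1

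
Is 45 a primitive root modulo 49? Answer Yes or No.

Yes

φ(49) = φ(7^2) = 7·(7−1) = 42 = 2 · 3 · 7.
45 is a primitive root mod 49 iff 45^(φ(49)/q) ≢ 1 for every prime q | φ(49), i.e. q ∈ {2, 3, 7}.
45^21 ≡ 48 (mod 49)  [q = 2: ≢ 1 ✓]
45^14 ≡ 30 (mod 49)  [q = 3: ≢ 1 ✓]
45^6 ≡ 29 (mod 49)  [q = 7: ≢ 1 ✓]
All checks pass, so 45 has order 42 and is a primitive root modulo 49.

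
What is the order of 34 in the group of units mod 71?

14

The order of 34 must divide φ(71) = 71 − 1 = 70 = 2 · 5 · 7.
Divisors of 70: 1, 2, 5, 7, 10, 14, 35, 70.
Test each divisor d:
34^1 ≡ 34 (mod 71)
34^2 ≡ 20 (mod 71)
34^5 ≡ 39 (mod 71)
34^7 ≡ 70 (mod 71)
34^10 ≡ 30 (mod 71)
34^14 ≡ 1 (mod 71) ✓
The smallest such exponent is 14, so the order of 34 is 14.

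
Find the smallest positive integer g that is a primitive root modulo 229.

6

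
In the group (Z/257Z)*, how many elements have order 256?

128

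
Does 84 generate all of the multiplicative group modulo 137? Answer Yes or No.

φ(137) = 137 − 1 = 136 = 2^3 · 17.
84 is a primitive root mod 137 iff 84^(φ(137)/q) ≢ 1 for every prime q | φ(137), i.e. q ∈ {2, 17}.
84^68 ≡ 136 (mod 137)  [q = 2: ≢ 1 ✓]
84^8 ≡ 60 (mod 137)  [q = 17: ≢ 1 ✓]
Every test exponent gives a nontrivial residue, hence 84 generates the full group.

Yes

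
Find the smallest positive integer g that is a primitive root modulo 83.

φ(83) = 83 − 1 = 82 = 2 · 41.
Test candidates g = 2, 3, … against the prime factors q ∈ {2, 41} of φ(83): g is a generator iff g^(82/q) ≢ 1 for every such q.
g = 2: 2^41 ≡ 82; 2^2 ≡ 4 — none is 1, so 2 is a primitive root.
The smallest primitive root modulo 83 is 2.

2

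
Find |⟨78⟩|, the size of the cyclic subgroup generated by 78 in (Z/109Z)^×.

27

Since 78 ∈ (Z/109Z)^×, its order divides φ(109) = 109 − 1 = 108 = 2^2 · 3^3.
Divisors of 108: 1, 2, 3, 4, 6, 9, 12, 18, 27, 36, 54, 108.
Test each divisor d:
78^1 ≡ 78 (mod 109)
78^2 ≡ 89 (mod 109)
78^3 ≡ 75 (mod 109)
78^4 ≡ 73 (mod 109)
78^6 ≡ 66 (mod 109)
78^9 ≡ 45 (mod 109)
78^12 ≡ 105 (mod 109)
78^18 ≡ 63 (mod 109)
78^27 ≡ 1 (mod 109) ✓
Hence ord(78) = 27.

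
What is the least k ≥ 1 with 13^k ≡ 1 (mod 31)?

30

By Lagrange's theorem, ord_31(13) divides φ(31) = 31 − 1 = 30 = 2 · 3 · 5.
Divisors of 30: 1, 2, 3, 5, 6, 10, 15, 30.
Check 13^d mod 31 for each divisor in increasing order:
13^1 ≡ 13
13^2 ≡ 14
13^3 ≡ 27
13^5 ≡ 6
13^6 ≡ 16
13^10 ≡ 5
13^15 ≡ 30
13^30 ≡ 1
Therefore the multiplicative order of 13 modulo 31 is 30.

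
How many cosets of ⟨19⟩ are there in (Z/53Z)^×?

The order of 19 must divide φ(53) = 53 − 1 = 52 = 2^2 · 13.
Divisors of 52: 1, 2, 4, 13, 26, 52.
Compute 19^d (mod 53) for the divisors d until we hit 1:
19^1 ≡ 19 (mod 53)
19^2 ≡ 43 (mod 53)
19^4 ≡ 47 (mod 53)
19^13 ≡ 30 (mod 53)
19^26 ≡ 52 (mod 53)
19^52 ≡ 1 (mod 53) ✓
Thus |⟨19⟩| = ord(19) = 52.
Index = |(Z/53Z)^×| / |⟨19⟩| = 52 / 52 = 1.

1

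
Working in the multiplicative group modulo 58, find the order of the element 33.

ord(33) | φ(58) = φ(2)·φ(29) = 1·28 = 28 = 2^2 · 7.
Divisors of 28: 1, 2, 4, 7, 14, 28.
Compute 33^d (mod 58) for the divisors d until we hit 1:
33^1 ≡ 33 (mod 58)
33^2 ≡ 45 (mod 58)
33^4 ≡ 53 (mod 58)
33^7 ≡ 57 (mod 58)
33^14 ≡ 1 (mod 58) ✓
Therefore the multiplicative order of 33 modulo 58 is 14.

14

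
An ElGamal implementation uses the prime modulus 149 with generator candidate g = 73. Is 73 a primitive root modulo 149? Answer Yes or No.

No

φ(149) = 149 − 1 = 148 = 2^2 · 37.
73 is a primitive root mod 149 iff 73^(φ(149)/q) ≢ 1 for every prime q | φ(149), i.e. q ∈ {2, 37}.
73^74 ≡ 1 (mod 149)  [q = 2: ≡ 1 ✗]
73^4 ≡ 33 (mod 149)  [q = 37: ≢ 1 ✓]
The check at q = 2 fails, so 73 generates a proper subgroup.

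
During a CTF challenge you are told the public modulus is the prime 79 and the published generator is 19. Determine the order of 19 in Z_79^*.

39

The order of 19 must divide φ(79) = 79 − 1 = 78 = 2 · 3 · 13.
Divisors of 78: 1, 2, 3, 6, 13, 26, 39, 78.
Compute 19^d (mod 79) for the divisors d until we hit 1:
19^1 ≡ 19
19^2 ≡ 45
19^3 ≡ 65
19^6 ≡ 38
19^13 ≡ 23
19^26 ≡ 55
19^39 ≡ 1
The smallest such exponent is 39, so the order of 19 is 39.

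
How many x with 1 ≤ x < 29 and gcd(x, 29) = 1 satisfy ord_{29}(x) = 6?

0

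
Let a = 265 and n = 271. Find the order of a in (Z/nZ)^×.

135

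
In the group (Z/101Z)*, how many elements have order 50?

20

φ(101) = 101 − 1 = 100 = 2^2 · 5^2.
In a cyclic group of order 100, there are φ(d) elements of order d for each divisor d of 100, and zero for non-divisors.
50 = 2 · 5^2 divides 100, and φ(50) = 20.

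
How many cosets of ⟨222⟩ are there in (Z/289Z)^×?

ord(222) | φ(289) = φ(17^2) = 17·(17−1) = 272 = 2^4 · 17.
Divisors of 272: 1, 2, 4, 8, 16, 17, 34, 68, 136, 272.
Compute 222^d (mod 289) for the divisors d until we hit 1:
222^1 ≡ 222
222^2 ≡ 154
222^4 ≡ 18
222^8 ≡ 35
222^16 ≡ 69
222^17 ≡ 1
Thus |⟨222⟩| = ord(222) = 17.
The index is φ(289) / ord(222) = 272 / 17 = 16.

16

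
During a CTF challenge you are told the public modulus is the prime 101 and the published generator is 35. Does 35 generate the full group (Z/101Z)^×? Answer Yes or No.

Yes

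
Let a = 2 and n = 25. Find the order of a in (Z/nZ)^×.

20

By Lagrange's theorem, ord_25(2) divides φ(25) = φ(5^2) = 5·(5−1) = 20 = 2^2 · 5.
Divisors of 20: 1, 2, 4, 5, 10, 20.
Compute 2^d (mod 25) for the divisors d until we hit 1:
2^1 ≡ 2 (mod 25)
2^2 ≡ 4 (mod 25)
2^4 ≡ 16 (mod 25)
2^5 ≡ 7 (mod 25)
2^10 ≡ 24 (mod 25)
2^20 ≡ 1 (mod 25) ✓
So ord_25(2) = 20.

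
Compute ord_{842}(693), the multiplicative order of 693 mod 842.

42

ord(693) | φ(842) = φ(2)·φ(421) = 1·420 = 420 = 2^2 · 3 · 5 · 7.
Divisors of 420: 1, 2, 3, 4, 5, 6, 7, 10, 12, 14, 15, 20, 21, 28, 30, 35, 42, 60, 70, 84, 105, 140, 210, 420.
Test each divisor d:
693^1 ≡ 693 (mod 842)
693^2 ≡ 309 (mod 842)
693^3 ≡ 269 (mod 842)
693^4 ≡ 335 (mod 842)
693^5 ≡ 605 (mod 842)
693^6 ≡ 791 (mod 842)
693^7 ≡ 21 (mod 842)
693^10 ≡ 597 (mod 842)
693^12 ≡ 75 (mod 842)
693^14 ≡ 441 (mod 842)
693^15 ≡ 809 (mod 842)
693^20 ≡ 243 (mod 842)
693^21 ≡ 841 (mod 842)
693^28 ≡ 821 (mod 842)
693^30 ≡ 247 (mod 842)
693^35 ≡ 401 (mod 842)
693^42 ≡ 1 (mod 842) ✓
Hence ord(693) = 42.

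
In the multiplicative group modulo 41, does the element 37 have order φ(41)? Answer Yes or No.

No

φ(41) = 41 − 1 = 40 = 2^3 · 5.
37 is a primitive root mod 41 iff 37^(φ(41)/q) ≢ 1 for every prime q | φ(41), i.e. q ∈ {2, 5}.
37^20 ≡ 1 (mod 41)  [q = 2: ≡ 1 ✗]
37^8 ≡ 18 (mod 41)  [q = 5: ≢ 1 ✓]
The check at q = 2 fails, so 37 generates a proper subgroup.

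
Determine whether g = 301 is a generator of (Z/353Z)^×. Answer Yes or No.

Yes

φ(353) = 353 − 1 = 352 = 2^5 · 11.
Test 301^(352/q) mod 353 for each prime factor q of 352:
301^176 ≡ 352 (mod 353)  [q = 2: ≢ 1 ✓]
301^32 ≡ 231 (mod 353)  [q = 11: ≢ 1 ✓]
None equal 1, so ord_353(301) = 352: 301 is a primitive root.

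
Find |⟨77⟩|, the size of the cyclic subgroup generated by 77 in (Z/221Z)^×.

8

Since 77 ∈ (Z/221Z)^×, its order divides φ(221) = φ(13·17) = (13−1)·(17−1) = 12·16 = 192 = 2^6 · 3.
Divisors of 192: 1, 2, 3, 4, 6, 8, 12, 16, 24, 32, 48, 64, 96, 192.
Compute 77^d (mod 221) for the divisors d until we hit 1:
77^1 ≡ 77
77^2 ≡ 183
77^3 ≡ 168
77^4 ≡ 118
77^6 ≡ 157
77^8 ≡ 1
So ord_221(77) = 8.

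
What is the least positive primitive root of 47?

φ(47) = 47 − 1 = 46 = 2 · 23.
Test candidates g = 2, 3, … against the prime factors q ∈ {2, 23} of φ(47): g is a generator iff g^(46/q) ≢ 1 for every such q.
g = 2: 2^23 ≡ 1 — hits 1, so not a primitive root.
g = 3: 3^23 ≡ 1 — hits 1, so not a primitive root.
g = 4: 4^23 ≡ 1 — hits 1, so not a primitive root.
g = 5: 5^23 ≡ 46; 5^2 ≡ 25 — none is 1, so 5 is a primitive root.
So 5 is the smallest generator of (Z/47Z)^×.

5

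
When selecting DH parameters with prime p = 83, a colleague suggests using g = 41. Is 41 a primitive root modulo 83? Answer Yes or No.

φ(83) = 83 − 1 = 82 = 2 · 41.
41 is a primitive root mod 83 iff 41^(φ(83)/q) ≢ 1 for every prime q | φ(83), i.e. q ∈ {2, 41}.
41^41 ≡ 1 (mod 83)  [q = 2: ≡ 1 ✗]
41^2 ≡ 21 (mod 83)  [q = 41: ≢ 1 ✓]
Since 41^41 ≡ 1, the order of 41 divides 41 < 82, so 41 is not a primitive root.

No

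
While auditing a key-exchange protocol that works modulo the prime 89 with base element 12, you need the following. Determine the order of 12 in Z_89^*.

8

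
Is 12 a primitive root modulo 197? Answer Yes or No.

Yes

φ(197) = 197 − 1 = 196 = 2^2 · 7^2.
12 is a primitive root mod 197 iff 12^(φ(197)/q) ≢ 1 for every prime q | φ(197), i.e. q ∈ {2, 7}.
12^98 ≡ 196 (mod 197)  [q = 2: ≢ 1 ✓]
12^28 ≡ 104 (mod 197)  [q = 7: ≢ 1 ✓]
All checks pass, so 12 has order 196 and is a primitive root modulo 197.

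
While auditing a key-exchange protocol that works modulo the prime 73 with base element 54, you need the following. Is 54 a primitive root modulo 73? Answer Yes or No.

No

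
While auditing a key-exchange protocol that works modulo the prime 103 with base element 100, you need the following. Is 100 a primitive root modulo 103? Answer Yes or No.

φ(103) = 103 − 1 = 102 = 2 · 3 · 17.
An element g generates (Z/103Z)^× iff g^(102/q) ≢ 1 (mod 103) for each prime q ∈ {2, 3, 17}.
100^51 ≡ 1 (mod 103)  [q = 2: ≡ 1 ✗]
100^34 ≡ 1 (mod 103)  [q = 3: ≡ 1 ✗]
100^6 ≡ 8 (mod 103)  [q = 17: ≢ 1 ✓]
Since 100^51 ≡ 1, the order of 100 divides 51 < 102, so 100 is not a primitive root.

No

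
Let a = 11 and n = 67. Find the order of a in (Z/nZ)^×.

66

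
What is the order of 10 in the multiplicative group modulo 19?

18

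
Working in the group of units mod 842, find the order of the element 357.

35

By Lagrange's theorem, ord_842(357) divides φ(842) = φ(2)·φ(421) = 1·420 = 420 = 2^2 · 3 · 5 · 7.
Divisors of 420: 1, 2, 3, 4, 5, 6, 7, 10, 12, 14, 15, 20, 21, 28, 30, 35, 42, 60, 70, 84, 105, 140, 210, 420.
Check 357^d mod 842 for each divisor in increasing order:
357^1 ≡ 357 (mod 842)
357^2 ≡ 307 (mod 842)
357^3 ≡ 139 (mod 842)
357^4 ≡ 787 (mod 842)
357^5 ≡ 573 (mod 842)
357^6 ≡ 797 (mod 842)
357^7 ≡ 775 (mod 842)
357^10 ≡ 791 (mod 842)
357^12 ≡ 341 (mod 842)
357^14 ≡ 279 (mod 842)
357^15 ≡ 247 (mod 842)
357^20 ≡ 75 (mod 842)
357^21 ≡ 673 (mod 842)
357^28 ≡ 377 (mod 842)
357^30 ≡ 385 (mod 842)
357^35 ≡ 1 (mod 842) ✓
Therefore the multiplicative order of 357 modulo 842 is 35.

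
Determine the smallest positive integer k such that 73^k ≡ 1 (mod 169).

52

Since 73 ∈ (Z/169Z)^×, its order divides φ(169) = φ(13^2) = 13·(13−1) = 156 = 2^2 · 3 · 13.
Divisors of 156: 1, 2, 3, 4, 6, 12, 13, 26, 39, 52, 78, 156.
Evaluate successive powers at the divisors of 156:
73^1 ≡ 73 (mod 169)
73^2 ≡ 90 (mod 169)
73^3 ≡ 148 (mod 169)
73^4 ≡ 157 (mod 169)
73^6 ≡ 103 (mod 169)
73^12 ≡ 131 (mod 169)
73^13 ≡ 99 (mod 169)
73^26 ≡ 168 (mod 169)
73^39 ≡ 70 (mod 169)
73^52 ≡ 1 (mod 169) ✓
So ord_169(73) = 52.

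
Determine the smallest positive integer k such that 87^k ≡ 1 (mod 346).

172

The order of 87 must divide φ(346) = φ(2)·φ(173) = 1·172 = 172 = 2^2 · 43.
Divisors of 172: 1, 2, 4, 43, 86, 172.
Test each divisor d:
87^1 ≡ 87
87^2 ≡ 303
87^4 ≡ 119
87^43 ≡ 93
87^86 ≡ 345
87^172 ≡ 1
So ord_346(87) = 172.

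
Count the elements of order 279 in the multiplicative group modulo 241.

0

φ(241) = 241 − 1 = 240 = 2^4 · 3 · 5.
(Z/241Z)^× is cyclic (|G| = 240); a cyclic group of order m has exactly φ(d) elements of each order d | m, and none otherwise.
Since 279 ∤ 240, the count is 0.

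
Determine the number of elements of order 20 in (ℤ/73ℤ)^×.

0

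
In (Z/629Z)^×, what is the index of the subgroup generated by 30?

ord(30) | φ(629) = φ(17·37) = (17−1)·(37−1) = 16·36 = 576 = 2^6 · 3^2.
Divisors of 576: 1, 2, 3, 4, 6, 8, 9, 12, 16, 18, 24, 32, 36, 48, 64, 72, 96, 144, 192, 288, 576.
Compute 30^d (mod 629) for the divisors d until we hit 1:
30^1 ≡ 30 (mod 629)
30^2 ≡ 271 (mod 629)
30^3 ≡ 582 (mod 629)
30^4 ≡ 477 (mod 629)
30^6 ≡ 322 (mod 629)
30^8 ≡ 460 (mod 629)
30^9 ≡ 591 (mod 629)
30^12 ≡ 528 (mod 629)
30^16 ≡ 256 (mod 629)
30^18 ≡ 186 (mod 629)
30^24 ≡ 137 (mod 629)
30^32 ≡ 120 (mod 629)
30^36 ≡ 1 (mod 629) ✓
The order of 30 is 36, so the subgroup it generates has 36 elements.
Index = |(Z/629Z)^×| / |⟨30⟩| = 576 / 36 = 16.

16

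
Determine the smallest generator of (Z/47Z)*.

5

φ(47) = 47 − 1 = 46 = 2 · 23.
g is a primitive root iff g^(46/q) ≢ 1 (mod 47) for each prime q ∈ {2, 23}.
g = 2: 2^23 ≡ 1 — hits 1, so not a primitive root.
g = 3: 3^23 ≡ 1 — hits 1, so not a primitive root.
g = 4: 4^23 ≡ 1 — hits 1, so not a primitive root.
g = 5: 5^23 ≡ 46; 5^2 ≡ 25 — none is 1, so 5 is a primitive root.
So 5 is the smallest generator of (Z/47Z)^×.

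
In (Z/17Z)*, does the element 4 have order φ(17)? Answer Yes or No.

No

φ(17) = 17 − 1 = 16 = 2^4.
4 is a primitive root mod 17 iff 4^(φ(17)/q) ≢ 1 for every prime q | φ(17), i.e. q ∈ {2}.
4^8 ≡ 1 (mod 17)  [q = 2: ≡ 1 ✗]
The check at q = 2 fails, so 4 generates a proper subgroup.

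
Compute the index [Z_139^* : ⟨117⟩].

Since 117 ∈ (Z/139Z)^×, its order divides φ(139) = 139 − 1 = 138 = 2 · 3 · 23.
Divisors of 138: 1, 2, 3, 6, 23, 46, 69, 138.
Compute 117^d (mod 139) for the divisors d until we hit 1:
117^1 ≡ 117
117^2 ≡ 67
117^3 ≡ 55
117^6 ≡ 106
117^23 ≡ 96
117^46 ≡ 42
117^69 ≡ 1
Thus |⟨117⟩| = ord(117) = 69.
The index is φ(139) / ord(117) = 138 / 69 = 2.

2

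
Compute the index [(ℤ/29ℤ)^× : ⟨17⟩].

7

Since 17 ∈ (Z/29Z)^×, its order divides φ(29) = 29 − 1 = 28 = 2^2 · 7.
Divisors of 28: 1, 2, 4, 7, 14, 28.
Evaluate successive powers at the divisors of 28:
17^1 ≡ 17
17^2 ≡ 28
17^4 ≡ 1
The order of 17 is 4, so the subgroup it generates has 4 elements.
[(Z/29Z)^× : ⟨17⟩] = 28/4 = 7.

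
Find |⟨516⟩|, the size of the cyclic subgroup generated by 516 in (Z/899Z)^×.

105

ord(516) | φ(899) = φ(29·31) = (29−1)·(31−1) = 28·30 = 840 = 2^3 · 3 · 5 · 7.
Divisors of 840: 1, 2, 3, 4, 5, 6, 7, 8, 10, 12, 14, 15, 20, 21, 24, 28, 30, 35, 40, 42, 56, 60, 70, 84, 105, 120, 140, 168, 210, 280, 420, 840.
Evaluate successive powers at the divisors of 840:
516^1 ≡ 516
516^2 ≡ 152
516^3 ≡ 219
516^4 ≡ 629
516^5 ≡ 25
516^6 ≡ 314
516^7 ≡ 204
516^8 ≡ 81
516^10 ≡ 625
516^12 ≡ 605
516^14 ≡ 262
516^15 ≡ 342
516^20 ≡ 459
516^21 ≡ 407
516^24 ≡ 132
516^28 ≡ 320
516^30 ≡ 94
516^35 ≡ 552
516^40 ≡ 315
516^42 ≡ 233
516^56 ≡ 813
516^60 ≡ 745
516^70 ≡ 842
516^84 ≡ 349
516^105 ≡ 1
Hence ord(516) = 105.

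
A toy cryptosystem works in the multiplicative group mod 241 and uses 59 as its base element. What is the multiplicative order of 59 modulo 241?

Since 59 ∈ (Z/241Z)^×, its order divides φ(241) = 241 − 1 = 240 = 2^4 · 3 · 5.
Divisors of 240: 1, 2, 3, 4, 5, 6, 8, 10, 12, 15, 16, 20, 24, 30, 40, 48, 60, 80, 120, 240.
Test each divisor d:
59^1 ≡ 59
59^2 ≡ 107
59^3 ≡ 47
59^4 ≡ 122
59^5 ≡ 209
59^6 ≡ 40
59^8 ≡ 183
59^10 ≡ 60
59^12 ≡ 154
59^15 ≡ 8
59^16 ≡ 231
59^20 ≡ 226
59^24 ≡ 98
59^30 ≡ 64
59^40 ≡ 225
59^48 ≡ 205
59^60 ≡ 240
59^80 ≡ 15
59^120 ≡ 1
Hence ord(59) = 120.

120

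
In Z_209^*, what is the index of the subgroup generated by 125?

12

Since 125 ∈ (Z/209Z)^×, its order divides φ(209) = φ(11·19) = (11−1)·(19−1) = 10·18 = 180 = 2^2 · 3^2 · 5.
Divisors of 180: 1, 2, 3, 4, 5, 6, 9, 10, 12, 15, 18, 20, 30, 36, 45, 60, 90, 180.
Check 125^d mod 209 for each divisor in increasing order:
125^1 ≡ 125
125^2 ≡ 159
125^3 ≡ 20
125^4 ≡ 201
125^5 ≡ 45
125^6 ≡ 191
125^9 ≡ 58
125^10 ≡ 144
125^12 ≡ 115
125^15 ≡ 1
Thus |⟨125⟩| = ord(125) = 15.
The index is φ(209) / ord(125) = 180 / 15 = 12.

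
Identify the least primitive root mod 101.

2

φ(101) = 101 − 1 = 100 = 2^2 · 5^2.
Test candidates g = 2, 3, … against the prime factors q ∈ {2, 5} of φ(101): g is a generator iff g^(100/q) ≢ 1 for every such q.
g = 2: 2^50 ≡ 100; 2^20 ≡ 95 — none is 1, so 2 is a primitive root.
The smallest primitive root modulo 101 is 2.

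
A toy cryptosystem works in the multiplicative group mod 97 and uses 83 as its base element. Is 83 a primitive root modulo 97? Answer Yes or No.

Yes

φ(97) = 97 − 1 = 96 = 2^5 · 3.
An element g generates (Z/97Z)^× iff g^(96/q) ≢ 1 (mod 97) for each prime q ∈ {2, 3}.
83^48 ≡ 96 (mod 97)  [q = 2: ≢ 1 ✓]
83^32 ≡ 61 (mod 97)  [q = 3: ≢ 1 ✓]
None equal 1, so ord_97(83) = 96: 83 is a primitive root.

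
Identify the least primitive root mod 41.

6

φ(41) = 41 − 1 = 40 = 2^3 · 5.
g is a primitive root iff g^(40/q) ≢ 1 (mod 41) for each prime q ∈ {2, 5}.
g = 2: 2^20 ≡ 1 — hits 1, so not a primitive root.
g = 3: 3^20 ≡ 40; 3^8 ≡ 1 — hits 1, so not a primitive root.
g = 4: 4^20 ≡ 1 — hits 1, so not a primitive root.
g = 5: 5^20 ≡ 1 — hits 1, so not a primitive root.
g = 6: 6^20 ≡ 40; 6^8 ≡ 10 — none is 1, so 6 is a primitive root.
The smallest primitive root modulo 41 is 6.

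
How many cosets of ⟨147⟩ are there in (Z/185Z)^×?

By Lagrange's theorem, ord_185(147) divides φ(185) = φ(5·37) = (5−1)·(37−1) = 4·36 = 144 = 2^4 · 3^2.
Divisors of 144: 1, 2, 3, 4, 6, 8, 9, 12, 16, 18, 24, 36, 48, 72, 144.
Compute 147^d (mod 185) for the divisors d until we hit 1:
147^1 ≡ 147 (mod 185)
147^2 ≡ 149 (mod 185)
147^3 ≡ 73 (mod 185)
147^4 ≡ 1 (mod 185) ✓
The order of 147 is 4, so the subgroup it generates has 4 elements.
The index is φ(185) / ord(147) = 144 / 4 = 36.

36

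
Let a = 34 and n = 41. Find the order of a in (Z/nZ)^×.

40

The order of 34 must divide φ(41) = 41 − 1 = 40 = 2^3 · 5.
Divisors of 40: 1, 2, 4, 5, 8, 10, 20, 40.
Check 34^d mod 41 for each divisor in increasing order:
34^1 ≡ 34 (mod 41)
34^2 ≡ 8 (mod 41)
34^4 ≡ 23 (mod 41)
34^5 ≡ 3 (mod 41)
34^8 ≡ 37 (mod 41)
34^10 ≡ 9 (mod 41)
34^20 ≡ 40 (mod 41)
34^40 ≡ 1 (mod 41) ✓
So ord_41(34) = 40.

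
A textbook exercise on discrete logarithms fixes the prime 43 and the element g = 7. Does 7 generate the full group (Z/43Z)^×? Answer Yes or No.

φ(43) = 43 − 1 = 42 = 2 · 3 · 7.
It suffices to check that the order of 7 is not a proper divisor of 42: compute 7^(42/q) for q ∈ {2, 3, 7}.
7^21 ≡ 42 (mod 43)  [q = 2: ≢ 1 ✓]
7^14 ≡ 6 (mod 43)  [q = 3: ≢ 1 ✓]
7^6 ≡ 1 (mod 43)  [q = 7: ≡ 1 ✗]
Since 7^6 ≡ 1, the order of 7 divides 6 < 42, so 7 is not a primitive root.

No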